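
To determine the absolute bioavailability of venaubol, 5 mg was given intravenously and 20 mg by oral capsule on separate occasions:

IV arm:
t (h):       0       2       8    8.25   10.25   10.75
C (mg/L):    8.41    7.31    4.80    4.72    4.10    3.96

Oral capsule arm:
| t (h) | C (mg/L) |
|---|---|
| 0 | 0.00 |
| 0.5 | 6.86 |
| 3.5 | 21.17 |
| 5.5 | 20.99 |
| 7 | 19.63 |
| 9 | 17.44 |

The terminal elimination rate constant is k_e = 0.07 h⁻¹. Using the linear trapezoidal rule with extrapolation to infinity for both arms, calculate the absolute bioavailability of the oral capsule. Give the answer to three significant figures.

F = 0.834

Trapezoidal AUC_0→10.75 (IV):
  [0→2]: (8.41+7.31)/2 × 2 = 15.72
  [2→8]: (7.31+4.80)/2 × 6 = 36.33
  [8→8.25]: (4.80+4.72)/2 × 0.25 = 1.19
  [8.25→10.25]: (4.72+4.10)/2 × 2 = 8.82
  [10.25→10.75]: (4.10+3.96)/2 × 0.5 = 2.015
  Sum = 64.075 mg/L·h
IV tail: 3.96/0.07 = 56.571; AUC_iv,0→∞ = 64.075 + 56.571 = 120.646 mg/L·h
Trapezoidal AUC_0→9 (oral capsule):
  [0→0.5]: (0.00+6.86)/2 × 0.5 = 1.715
  [0.5→3.5]: (6.86+21.17)/2 × 3 = 42.045
  [3.5→5.5]: (21.17+20.99)/2 × 2 = 42.16
  [5.5→7]: (20.99+19.63)/2 × 1.5 = 30.465
  [7→9]: (19.63+17.44)/2 × 2 = 37.07
  Sum = 153.455 mg/L·h
oral capsule tail: 17.44/0.07 = 249.143; AUC_ev,0→∞ = 153.455 + 249.143 = 402.598 mg/L·h
F = (AUC_ev/D_ev)/(AUC_iv/D_iv) = (402.598/20)/(120.646/5) = 20.1299/24.1292 = 0.8343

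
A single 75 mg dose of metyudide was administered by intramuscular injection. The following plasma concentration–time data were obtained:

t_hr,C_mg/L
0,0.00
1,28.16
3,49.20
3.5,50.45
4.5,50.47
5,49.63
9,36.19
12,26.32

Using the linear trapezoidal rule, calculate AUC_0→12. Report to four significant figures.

AUC = 457.2 mg/L·hr

Trapezoidal AUC_0→12:
  [0→1]: (0.00+28.16)/2 × 1 = 14.08
  [1→3]: (28.16+49.20)/2 × 2 = 77.36
  [3→3.5]: (49.20+50.45)/2 × 0.5 = 24.9125
  [3.5→4.5]: (50.45+50.47)/2 × 1 = 50.46
  [4.5→5]: (50.47+49.63)/2 × 0.5 = 25.025
  [5→9]: (49.63+36.19)/2 × 4 = 171.64
  [9→12]: (36.19+26.32)/2 × 3 = 93.765
  Sum = 457.2425 mg/L·hr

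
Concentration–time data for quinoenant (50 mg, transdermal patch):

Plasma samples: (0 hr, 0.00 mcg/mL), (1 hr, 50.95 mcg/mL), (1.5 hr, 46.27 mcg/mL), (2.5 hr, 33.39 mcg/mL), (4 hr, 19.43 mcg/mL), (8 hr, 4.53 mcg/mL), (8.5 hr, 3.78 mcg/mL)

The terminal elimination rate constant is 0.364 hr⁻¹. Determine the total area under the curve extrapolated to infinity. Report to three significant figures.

Trapezoidal AUC_0→8.5:
  [0→1]: (0.00+50.95)/2 × 1 = 25.475
  [1→1.5]: (50.95+46.27)/2 × 0.5 = 24.305
  [1.5→2.5]: (46.27+33.39)/2 × 1 = 39.83
  [2.5→4]: (33.39+19.43)/2 × 1.5 = 39.615
  [4→8]: (19.43+4.53)/2 × 4 = 47.92
  [8→8.5]: (4.53+3.78)/2 × 0.5 = 2.0775
  Sum = 179.2225 mcg/mL·hr
Extrapolated tail: C_last / k_e = 3.78 / 0.364 = 10.385
AUC_0→∞ = 179.2225 + 10.385 = 189.6075 mcg/mL·hr

AUC = 190 mcg/mL·hr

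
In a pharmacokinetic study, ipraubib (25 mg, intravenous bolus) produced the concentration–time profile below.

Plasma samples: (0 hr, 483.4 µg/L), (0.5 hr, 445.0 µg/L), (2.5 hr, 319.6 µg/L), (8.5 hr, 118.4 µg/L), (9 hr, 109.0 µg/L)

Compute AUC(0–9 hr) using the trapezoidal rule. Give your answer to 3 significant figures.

Trapezoidal AUC_0→9:
  [0→0.5]: (483.4+445.0)/2 × 0.5 = 232.1
  [0.5→2.5]: (445.0+319.6)/2 × 2 = 764.6
  [2.5→8.5]: (319.6+118.4)/2 × 6 = 1314.0
  [8.5→9]: (118.4+109.0)/2 × 0.5 = 56.85
  Sum = 2367.55 µg/L·hr

AUC = 2370 µg/L·hr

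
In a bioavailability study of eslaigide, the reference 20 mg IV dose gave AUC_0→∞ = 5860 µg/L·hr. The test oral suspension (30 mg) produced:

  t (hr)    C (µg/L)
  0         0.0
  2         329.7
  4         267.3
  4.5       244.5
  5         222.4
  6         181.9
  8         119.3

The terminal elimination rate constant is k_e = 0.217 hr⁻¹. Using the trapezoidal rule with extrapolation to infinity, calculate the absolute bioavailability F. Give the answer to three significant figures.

Trapezoidal AUC_0→8 (oral suspension):
  [0→2]: (0.0+329.7)/2 × 2 = 329.7
  [2→4]: (329.7+267.3)/2 × 2 = 597.0
  [4→4.5]: (267.3+244.5)/2 × 0.5 = 127.95
  [4.5→5]: (244.5+222.4)/2 × 0.5 = 116.725
  [5→6]: (222.4+181.9)/2 × 1 = 202.15
  [6→8]: (181.9+119.3)/2 × 2 = 301.2
  Sum = 1674.725 µg/L·hr
Tail: C_last/k_e = 119.3/0.217 = 549.770
AUC_0→∞ (oral suspension) = 1674.725 + 549.770 = 2224.495 µg/L·hr
F = (AUC_ev/D_ev)/(AUC_iv/D_iv) = (2224.495/30)/(5860/20) = 74.1498/293 = 0.2531

F = 0.253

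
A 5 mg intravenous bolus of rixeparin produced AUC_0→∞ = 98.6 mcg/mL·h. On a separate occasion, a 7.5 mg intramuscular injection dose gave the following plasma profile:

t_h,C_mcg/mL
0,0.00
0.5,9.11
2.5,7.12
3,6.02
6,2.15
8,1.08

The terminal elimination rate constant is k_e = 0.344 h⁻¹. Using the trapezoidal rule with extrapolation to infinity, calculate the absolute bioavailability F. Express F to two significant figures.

F = 0.27

Trapezoidal AUC_0→8 (intramuscular injection):
  [0→0.5]: (0.00+9.11)/2 × 0.5 = 2.2775
  [0.5→2.5]: (9.11+7.12)/2 × 2 = 16.23
  [2.5→3]: (7.12+6.02)/2 × 0.5 = 3.285
  [3→6]: (6.02+2.15)/2 × 3 = 12.255
  [6→8]: (2.15+1.08)/2 × 2 = 3.23
  Sum = 37.2775 mcg/mL·h
Tail: C_last/k_e = 1.08/0.344 = 3.140
AUC_0→∞ (intramuscular injection) = 37.2775 + 3.140 = 40.4175 mcg/mL·h
F = (AUC_ev/D_ev)/(AUC_iv/D_iv) = (40.4175/7.5)/(98.6/5) = 5.389/19.72 = 0.2733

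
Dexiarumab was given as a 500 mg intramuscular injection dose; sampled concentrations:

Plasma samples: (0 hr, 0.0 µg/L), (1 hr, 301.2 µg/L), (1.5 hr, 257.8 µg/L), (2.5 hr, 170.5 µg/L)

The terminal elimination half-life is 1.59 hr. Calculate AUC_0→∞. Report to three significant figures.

Trapezoidal AUC_0→2.5:
  [0→1]: (0.0+301.2)/2 × 1 = 150.6
  [1→1.5]: (301.2+257.8)/2 × 0.5 = 139.75
  [1.5→2.5]: (257.8+170.5)/2 × 1 = 214.15
  Sum = 504.5 µg/L·hr
k_e = ln2 / t½ = 0.693147 / 1.59 = 0.4359 hr^-1
Extrapolated tail: C_last / k_e = 170.5 / 0.4359 = 391.145
AUC_0→∞ = 504.5 + 391.145 = 895.645 µg/L·hr

AUC = 896 µg/L·hr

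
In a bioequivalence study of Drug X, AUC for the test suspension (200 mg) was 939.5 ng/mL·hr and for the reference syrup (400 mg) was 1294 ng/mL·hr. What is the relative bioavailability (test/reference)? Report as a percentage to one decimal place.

F_rel = 145.2%

F_rel = (AUC_test/D_test) / (AUC_ref/D_ref)
      = (939.5/200) / (1294/400)
      = 4.6975 / 3.235 = 1.4521 = 145.21%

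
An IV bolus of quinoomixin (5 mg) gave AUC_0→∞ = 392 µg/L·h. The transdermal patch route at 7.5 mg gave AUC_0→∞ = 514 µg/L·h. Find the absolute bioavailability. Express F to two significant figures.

F = (AUC_ev / D_ev) / (AUC_iv / D_iv)
  = (514/7.5) / (392/5)
  = 68.5333 / 78.4 = 0.8741

F = 0.87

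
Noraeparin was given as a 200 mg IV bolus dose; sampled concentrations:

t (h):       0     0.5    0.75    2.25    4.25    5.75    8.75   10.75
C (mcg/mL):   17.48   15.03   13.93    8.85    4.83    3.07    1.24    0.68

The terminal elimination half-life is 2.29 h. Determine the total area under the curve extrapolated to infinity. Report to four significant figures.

AUC = 59.07 mcg/mL·h

Trapezoidal AUC_0→10.75:
  [0→0.5]: (17.48+15.03)/2 × 0.5 = 8.1275
  [0.5→0.75]: (15.03+13.93)/2 × 0.25 = 3.62
  [0.75→2.25]: (13.93+8.85)/2 × 1.5 = 17.085
  [2.25→4.25]: (8.85+4.83)/2 × 2 = 13.68
  [4.25→5.75]: (4.83+3.07)/2 × 1.5 = 5.925
  [5.75→8.75]: (3.07+1.24)/2 × 3 = 6.465
  [8.75→10.75]: (1.24+0.68)/2 × 2 = 1.92
  Sum = 56.8225 mcg/mL·h
k_e = ln2 / t½ = 0.693147 / 2.29 = 0.3027 h^-1
Extrapolated tail: C_last / k_e = 0.68 / 0.3027 = 2.246
AUC_0→∞ = 56.8225 + 2.246 = 59.0685 mcg/mL·h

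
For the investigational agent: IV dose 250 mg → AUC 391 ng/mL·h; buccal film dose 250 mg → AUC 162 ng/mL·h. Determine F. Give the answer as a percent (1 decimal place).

F = 41.4%

F = (AUC_ev / D_ev) / (AUC_iv / D_iv)
  = (162/250) / (391/250)
  = 0.648 / 1.564 = 0.4143
  = 41.43%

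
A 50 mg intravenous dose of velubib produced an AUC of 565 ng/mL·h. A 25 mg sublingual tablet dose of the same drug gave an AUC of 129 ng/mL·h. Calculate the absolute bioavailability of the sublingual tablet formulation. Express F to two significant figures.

F = 0.46

F = (AUC_ev / D_ev) / (AUC_iv / D_iv)
  = (129/25) / (565/50)
  = 5.16 / 11.3 = 0.4566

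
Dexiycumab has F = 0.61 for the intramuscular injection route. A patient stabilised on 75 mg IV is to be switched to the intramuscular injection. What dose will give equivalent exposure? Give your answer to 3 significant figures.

For equal systemic exposure: F × D_ev = D_iv
D_ev = D_iv / F = 75 / 0.61 = 122.951 mg

D_intramuscular = 123 mg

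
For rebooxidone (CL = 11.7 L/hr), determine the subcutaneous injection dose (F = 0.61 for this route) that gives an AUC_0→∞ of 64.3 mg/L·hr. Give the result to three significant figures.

Dose = CL × AUC_0→∞ / F
     = 11.7 × 64.3 / 0.61 = 1233.3 mg

Dose = 1230 mg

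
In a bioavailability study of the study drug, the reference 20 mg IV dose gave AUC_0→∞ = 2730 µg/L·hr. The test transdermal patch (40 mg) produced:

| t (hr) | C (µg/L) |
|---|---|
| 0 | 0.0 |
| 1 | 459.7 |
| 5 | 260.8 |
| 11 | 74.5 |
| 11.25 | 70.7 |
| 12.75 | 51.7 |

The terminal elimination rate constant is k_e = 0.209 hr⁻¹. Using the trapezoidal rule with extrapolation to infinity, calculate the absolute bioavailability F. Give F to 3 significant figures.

F = 0.556

Trapezoidal AUC_0→12.75 (transdermal patch):
  [0→1]: (0.0+459.7)/2 × 1 = 229.85
  [1→5]: (459.7+260.8)/2 × 4 = 1441.0
  [5→11]: (260.8+74.5)/2 × 6 = 1005.9
  [11→11.25]: (74.5+70.7)/2 × 0.25 = 18.15
  [11.25→12.75]: (70.7+51.7)/2 × 1.5 = 91.8
  Sum = 2786.7 µg/L·hr
Tail: C_last/k_e = 51.7/0.209 = 247.368
AUC_0→∞ (transdermal patch) = 2786.7 + 247.368 = 3034.068 µg/L·hr
F = (AUC_ev/D_ev)/(AUC_iv/D_iv) = (3034.068/40)/(2730/20) = 75.8517/136.5 = 0.5557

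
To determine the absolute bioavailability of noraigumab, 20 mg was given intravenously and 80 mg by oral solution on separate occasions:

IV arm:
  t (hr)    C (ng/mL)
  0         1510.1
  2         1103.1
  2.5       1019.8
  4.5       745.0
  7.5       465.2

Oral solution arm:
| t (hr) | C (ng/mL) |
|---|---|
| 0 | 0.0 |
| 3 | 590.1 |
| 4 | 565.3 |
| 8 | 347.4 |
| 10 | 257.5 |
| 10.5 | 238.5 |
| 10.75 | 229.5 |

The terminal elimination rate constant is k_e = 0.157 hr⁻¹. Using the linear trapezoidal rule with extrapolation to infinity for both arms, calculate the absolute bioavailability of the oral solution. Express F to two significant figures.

F = 0.14

Trapezoidal AUC_0→7.5 (IV):
  [0→2]: (1510.1+1103.1)/2 × 2 = 2613.2
  [2→2.5]: (1103.1+1019.8)/2 × 0.5 = 530.725
  [2.5→4.5]: (1019.8+745.0)/2 × 2 = 1764.8
  [4.5→7.5]: (745.0+465.2)/2 × 3 = 1815.3
  Sum = 6724.025 ng/mL·hr
IV tail: 465.2/0.157 = 2963.057; AUC_iv,0→∞ = 6724.025 + 2963.057 = 9687.082 ng/mL·hr
Trapezoidal AUC_0→10.75 (oral solution):
  [0→3]: (0.0+590.1)/2 × 3 = 885.15
  [3→4]: (590.1+565.3)/2 × 1 = 577.7
  [4→8]: (565.3+347.4)/2 × 4 = 1825.4
  [8→10]: (347.4+257.5)/2 × 2 = 604.9
  [10→10.5]: (257.5+238.5)/2 × 0.5 = 124.0
  [10.5→10.75]: (238.5+229.5)/2 × 0.25 = 58.5
  Sum = 4075.65 ng/mL·hr
oral solution tail: 229.5/0.157 = 1461.783; AUC_ev,0→∞ = 4075.65 + 1461.783 = 5537.433 ng/mL·hr
F = (AUC_ev/D_ev)/(AUC_iv/D_iv) = (5537.433/80)/(9687.082/20) = 69.2179/484.3541 = 0.1429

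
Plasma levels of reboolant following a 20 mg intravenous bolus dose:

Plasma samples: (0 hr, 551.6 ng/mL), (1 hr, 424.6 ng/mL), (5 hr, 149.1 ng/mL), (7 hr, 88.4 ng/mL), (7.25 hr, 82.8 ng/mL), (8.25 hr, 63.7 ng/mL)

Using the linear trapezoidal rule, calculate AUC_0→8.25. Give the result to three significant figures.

Trapezoidal AUC_0→8.25:
  [0→1]: (551.6+424.6)/2 × 1 = 488.1
  [1→5]: (424.6+149.1)/2 × 4 = 1147.4
  [5→7]: (149.1+88.4)/2 × 2 = 237.5
  [7→7.25]: (88.4+82.8)/2 × 0.25 = 21.4
  [7.25→8.25]: (82.8+63.7)/2 × 1 = 73.25
  Sum = 1967.65 ng/mL·hr

AUC = 1970 ng/mL·hr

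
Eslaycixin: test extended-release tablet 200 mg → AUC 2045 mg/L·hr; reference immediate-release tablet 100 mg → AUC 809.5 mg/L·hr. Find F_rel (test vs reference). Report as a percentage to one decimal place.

F_rel = (AUC_test/D_test) / (AUC_ref/D_ref)
      = (2045/200) / (809.5/100)
      = 10.225 / 8.095 = 1.2631 = 126.31%

F_rel = 126.3%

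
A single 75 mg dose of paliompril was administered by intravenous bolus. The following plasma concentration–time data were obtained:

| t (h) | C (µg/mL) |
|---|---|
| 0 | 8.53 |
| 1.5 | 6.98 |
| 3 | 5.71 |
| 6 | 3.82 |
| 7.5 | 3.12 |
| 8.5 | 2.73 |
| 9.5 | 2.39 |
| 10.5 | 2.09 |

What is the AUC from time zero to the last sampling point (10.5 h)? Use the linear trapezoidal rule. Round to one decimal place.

Trapezoidal AUC_0→10.5:
  [0→1.5]: (8.53+6.98)/2 × 1.5 = 11.6325
  [1.5→3]: (6.98+5.71)/2 × 1.5 = 9.5175
  [3→6]: (5.71+3.82)/2 × 3 = 14.295
  [6→7.5]: (3.82+3.12)/2 × 1.5 = 5.205
  [7.5→8.5]: (3.12+2.73)/2 × 1 = 2.925
  [8.5→9.5]: (2.73+2.39)/2 × 1 = 2.56
  [9.5→10.5]: (2.39+2.09)/2 × 1 = 2.24
  Sum = 48.375 µg/mL·h

AUC = 48.4 µg/mL·h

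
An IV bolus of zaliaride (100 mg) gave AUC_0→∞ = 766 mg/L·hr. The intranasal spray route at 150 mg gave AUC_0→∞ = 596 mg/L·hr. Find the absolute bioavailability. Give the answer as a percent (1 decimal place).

F = 51.9%

F = (AUC_ev / D_ev) / (AUC_iv / D_iv)
  = (596/150) / (766/100)
  = 3.97333 / 7.66 = 0.5187
  = 51.87%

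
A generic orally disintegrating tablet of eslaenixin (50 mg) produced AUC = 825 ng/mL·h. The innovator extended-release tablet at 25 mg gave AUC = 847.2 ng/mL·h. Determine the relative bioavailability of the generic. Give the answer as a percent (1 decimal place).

F_rel = 48.7%

F_rel = (AUC_test/D_test) / (AUC_ref/D_ref)
      = (825/50) / (847.2/25)
      = 16.5 / 33.888 = 0.4869 = 48.69%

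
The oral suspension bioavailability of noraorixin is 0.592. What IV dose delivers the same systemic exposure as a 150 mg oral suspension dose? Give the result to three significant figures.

Systemic exposure from an extravascular dose = F × D_ev, so the equivalent IV dose is F × D_ev.
D_iv = F × D_ev = 0.592 × 150 = 88.8 mg

D_iv = 88.8 mg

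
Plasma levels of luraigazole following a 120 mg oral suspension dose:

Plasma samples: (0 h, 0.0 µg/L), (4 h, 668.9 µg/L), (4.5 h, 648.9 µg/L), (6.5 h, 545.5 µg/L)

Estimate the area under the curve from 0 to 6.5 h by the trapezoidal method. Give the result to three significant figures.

Trapezoidal AUC_0→6.5:
  [0→4]: (0.0+668.9)/2 × 4 = 1337.8
  [4→4.5]: (668.9+648.9)/2 × 0.5 = 329.45
  [4.5→6.5]: (648.9+545.5)/2 × 2 = 1194.4
  Sum = 2861.65 µg/L·h

AUC = 2860 µg/L·h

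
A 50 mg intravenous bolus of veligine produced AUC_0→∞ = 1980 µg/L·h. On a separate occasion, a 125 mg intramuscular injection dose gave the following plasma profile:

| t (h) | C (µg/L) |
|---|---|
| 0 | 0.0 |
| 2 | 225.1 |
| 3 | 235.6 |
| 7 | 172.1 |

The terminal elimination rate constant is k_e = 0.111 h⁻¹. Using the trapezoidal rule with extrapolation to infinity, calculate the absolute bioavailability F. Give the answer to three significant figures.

Trapezoidal AUC_0→7 (intramuscular injection):
  [0→2]: (0.0+225.1)/2 × 2 = 225.1
  [2→3]: (225.1+235.6)/2 × 1 = 230.35
  [3→7]: (235.6+172.1)/2 × 4 = 815.4
  Sum = 1270.85 µg/L·h
Tail: C_last/k_e = 172.1/0.111 = 1550.450
AUC_0→∞ (intramuscular injection) = 1270.85 + 1550.450 = 2821.3 µg/L·h
F = (AUC_ev/D_ev)/(AUC_iv/D_iv) = (2821.3/125)/(1980/50) = 22.5704/39.6 = 0.5700

F = 0.570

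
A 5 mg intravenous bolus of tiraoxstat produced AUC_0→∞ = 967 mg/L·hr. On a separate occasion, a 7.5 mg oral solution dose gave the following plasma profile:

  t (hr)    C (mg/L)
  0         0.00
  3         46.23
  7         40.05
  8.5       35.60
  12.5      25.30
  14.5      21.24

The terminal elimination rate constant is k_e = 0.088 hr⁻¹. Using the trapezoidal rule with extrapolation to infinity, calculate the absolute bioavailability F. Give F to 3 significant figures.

Trapezoidal AUC_0→14.5 (oral solution):
  [0→3]: (0.00+46.23)/2 × 3 = 69.345
  [3→7]: (46.23+40.05)/2 × 4 = 172.56
  [7→8.5]: (40.05+35.60)/2 × 1.5 = 56.7375
  [8.5→12.5]: (35.60+25.30)/2 × 4 = 121.8
  [12.5→14.5]: (25.30+21.24)/2 × 2 = 46.54
  Sum = 466.9825 mg/L·hr
Tail: C_last/k_e = 21.24/0.088 = 241.364
AUC_0→∞ (oral solution) = 466.9825 + 241.364 = 708.3465 mg/L·hr
F = (AUC_ev/D_ev)/(AUC_iv/D_iv) = (708.3465/7.5)/(967/5) = 94.4462/193.4 = 0.4883

F = 0.488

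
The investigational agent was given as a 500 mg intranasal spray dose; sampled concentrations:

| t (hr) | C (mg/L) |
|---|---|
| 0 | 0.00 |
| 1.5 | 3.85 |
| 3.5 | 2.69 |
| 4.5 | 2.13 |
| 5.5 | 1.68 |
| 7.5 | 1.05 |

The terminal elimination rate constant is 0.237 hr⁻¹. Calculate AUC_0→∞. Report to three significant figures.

Trapezoidal AUC_0→7.5:
  [0→1.5]: (0.00+3.85)/2 × 1.5 = 2.8875
  [1.5→3.5]: (3.85+2.69)/2 × 2 = 6.54
  [3.5→4.5]: (2.69+2.13)/2 × 1 = 2.41
  [4.5→5.5]: (2.13+1.68)/2 × 1 = 1.905
  [5.5→7.5]: (1.68+1.05)/2 × 2 = 2.73
  Sum = 16.4725 mg/L·hr
Extrapolated tail: C_last / k_e = 1.05 / 0.237 = 4.430
AUC_0→∞ = 16.4725 + 4.430 = 20.9025 mg/L·hr

AUC = 20.9 mg/L·hr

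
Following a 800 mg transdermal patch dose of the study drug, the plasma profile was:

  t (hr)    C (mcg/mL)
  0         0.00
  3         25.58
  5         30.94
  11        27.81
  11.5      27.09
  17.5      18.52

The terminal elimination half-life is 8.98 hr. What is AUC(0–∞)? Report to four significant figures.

AUC = 661.6 mcg/mL·hr

Trapezoidal AUC_0→17.5:
  [0→3]: (0.00+25.58)/2 × 3 = 38.37
  [3→5]: (25.58+30.94)/2 × 2 = 56.52
  [5→11]: (30.94+27.81)/2 × 6 = 176.25
  [11→11.5]: (27.81+27.09)/2 × 0.5 = 13.725
  [11.5→17.5]: (27.09+18.52)/2 × 6 = 136.83
  Sum = 421.695 mcg/mL·hr
k_e = ln2 / t½ = 0.693147 / 8.98 = 0.0772 hr^-1
Extrapolated tail: C_last / k_e = 18.52 / 0.0772 = 239.896
AUC_0→∞ = 421.695 + 239.896 = 661.591 mcg/mL·hr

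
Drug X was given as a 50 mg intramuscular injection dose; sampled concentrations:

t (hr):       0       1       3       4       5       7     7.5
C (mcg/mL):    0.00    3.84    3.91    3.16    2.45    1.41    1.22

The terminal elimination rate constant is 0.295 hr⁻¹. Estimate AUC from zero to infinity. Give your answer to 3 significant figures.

Trapezoidal AUC_0→7.5:
  [0→1]: (0.00+3.84)/2 × 1 = 1.92
  [1→3]: (3.84+3.91)/2 × 2 = 7.75
  [3→4]: (3.91+3.16)/2 × 1 = 3.535
  [4→5]: (3.16+2.45)/2 × 1 = 2.805
  [5→7]: (2.45+1.41)/2 × 2 = 3.86
  [7→7.5]: (1.41+1.22)/2 × 0.5 = 0.6575
  Sum = 20.5275 mcg/mL·hr
Extrapolated tail: C_last / k_e = 1.22 / 0.295 = 4.136
AUC_0→∞ = 20.5275 + 4.136 = 24.6635 mcg/mL·hr

AUC = 24.7 mcg/mL·hr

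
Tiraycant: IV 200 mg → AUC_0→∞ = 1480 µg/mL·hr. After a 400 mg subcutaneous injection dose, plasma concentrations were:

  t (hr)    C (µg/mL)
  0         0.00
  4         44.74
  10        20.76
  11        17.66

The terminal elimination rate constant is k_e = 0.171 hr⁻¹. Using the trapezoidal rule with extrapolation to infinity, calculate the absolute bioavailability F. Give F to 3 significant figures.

Trapezoidal AUC_0→11 (subcutaneous injection):
  [0→4]: (0.00+44.74)/2 × 4 = 89.48
  [4→10]: (44.74+20.76)/2 × 6 = 196.5
  [10→11]: (20.76+17.66)/2 × 1 = 19.21
  Sum = 305.19 µg/mL·hr
Tail: C_last/k_e = 17.66/0.171 = 103.275
AUC_0→∞ (subcutaneous injection) = 305.19 + 103.275 = 408.465 µg/mL·hr
F = (AUC_ev/D_ev)/(AUC_iv/D_iv) = (408.465/400)/(1480/200) = 1.0211625/7.4 = 0.1380

F = 0.138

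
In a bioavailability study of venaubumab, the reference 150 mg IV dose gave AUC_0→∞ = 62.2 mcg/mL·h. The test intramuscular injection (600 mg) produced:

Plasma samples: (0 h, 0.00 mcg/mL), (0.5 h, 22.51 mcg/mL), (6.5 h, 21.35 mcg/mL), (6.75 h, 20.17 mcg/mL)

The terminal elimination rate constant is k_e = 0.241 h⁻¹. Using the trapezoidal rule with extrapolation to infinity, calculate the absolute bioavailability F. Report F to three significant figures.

Trapezoidal AUC_0→6.75 (intramuscular injection):
  [0→0.5]: (0.00+22.51)/2 × 0.5 = 5.6275
  [0.5→6.5]: (22.51+21.35)/2 × 6 = 131.58
  [6.5→6.75]: (21.35+20.17)/2 × 0.25 = 5.19
  Sum = 142.3975 mcg/mL·h
Tail: C_last/k_e = 20.17/0.241 = 83.693
AUC_0→∞ (intramuscular injection) = 142.3975 + 83.693 = 226.0905 mcg/mL·h
F = (AUC_ev/D_ev)/(AUC_iv/D_iv) = (226.0905/600)/(62.2/150) = 0.3768175/0.414667 = 0.9087

F = 0.909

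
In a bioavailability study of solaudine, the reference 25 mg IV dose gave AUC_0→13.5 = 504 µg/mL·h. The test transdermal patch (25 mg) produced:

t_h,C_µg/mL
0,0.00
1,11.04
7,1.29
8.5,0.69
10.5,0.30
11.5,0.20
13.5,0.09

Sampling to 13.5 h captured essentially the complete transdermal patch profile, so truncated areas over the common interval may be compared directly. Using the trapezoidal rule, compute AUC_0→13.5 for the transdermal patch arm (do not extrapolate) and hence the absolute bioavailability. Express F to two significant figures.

Trapezoidal AUC_0→13.5 (transdermal patch):
  [0→1]: (0.00+11.04)/2 × 1 = 5.52
  [1→7]: (11.04+1.29)/2 × 6 = 36.99
  [7→8.5]: (1.29+0.69)/2 × 1.5 = 1.485
  [8.5→10.5]: (0.69+0.30)/2 × 2 = 0.99
  [10.5→11.5]: (0.30+0.20)/2 × 1 = 0.25
  [11.5→13.5]: (0.20+0.09)/2 × 2 = 0.29
  Sum = 45.525 µg/mL·h
F = (AUC_ev/D_ev)/(AUC_iv/D_iv) = (45.525/25)/(504/25) = 1.821/20.16 = 0.0903

F = 0.090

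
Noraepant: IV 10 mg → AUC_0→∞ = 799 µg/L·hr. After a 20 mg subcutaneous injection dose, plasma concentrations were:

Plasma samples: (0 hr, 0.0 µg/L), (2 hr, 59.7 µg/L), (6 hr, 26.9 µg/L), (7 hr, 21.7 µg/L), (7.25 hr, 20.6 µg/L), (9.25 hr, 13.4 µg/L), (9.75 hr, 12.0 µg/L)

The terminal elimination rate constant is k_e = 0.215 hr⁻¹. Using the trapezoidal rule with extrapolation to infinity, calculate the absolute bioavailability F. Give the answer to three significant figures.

Trapezoidal AUC_0→9.75 (subcutaneous injection):
  [0→2]: (0.0+59.7)/2 × 2 = 59.7
  [2→6]: (59.7+26.9)/2 × 4 = 173.2
  [6→7]: (26.9+21.7)/2 × 1 = 24.3
  [7→7.25]: (21.7+20.6)/2 × 0.25 = 5.2875
  [7.25→9.25]: (20.6+13.4)/2 × 2 = 34.0
  [9.25→9.75]: (13.4+12.0)/2 × 0.5 = 6.35
  Sum = 302.8375 µg/L·hr
Tail: C_last/k_e = 12.0/0.215 = 55.814
AUC_0→∞ (subcutaneous injection) = 302.8375 + 55.814 = 358.6515 µg/L·hr
F = (AUC_ev/D_ev)/(AUC_iv/D_iv) = (358.6515/20)/(799/10) = 17.932575/79.9 = 0.2244

F = 0.224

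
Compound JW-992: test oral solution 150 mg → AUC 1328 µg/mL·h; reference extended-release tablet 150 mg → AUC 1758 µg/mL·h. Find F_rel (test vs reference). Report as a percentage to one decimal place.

F_rel = 75.5%

F_rel = (AUC_test/D_test) / (AUC_ref/D_ref)
      = (1328/150) / (1758/150)
      = 8.85333 / 11.72 = 0.7554 = 75.54%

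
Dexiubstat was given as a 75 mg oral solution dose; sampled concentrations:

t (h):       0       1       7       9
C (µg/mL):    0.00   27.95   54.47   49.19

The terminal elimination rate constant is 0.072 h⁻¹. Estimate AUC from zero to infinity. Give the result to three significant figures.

AUC = 1050 µg/mL·h

Trapezoidal AUC_0→9:
  [0→1]: (0.00+27.95)/2 × 1 = 13.975
  [1→7]: (27.95+54.47)/2 × 6 = 247.26
  [7→9]: (54.47+49.19)/2 × 2 = 103.66
  Sum = 364.895 µg/mL·h
Extrapolated tail: C_last / k_e = 49.19 / 0.072 = 683.194
AUC_0→∞ = 364.895 + 683.194 = 1048.089 µg/mL·h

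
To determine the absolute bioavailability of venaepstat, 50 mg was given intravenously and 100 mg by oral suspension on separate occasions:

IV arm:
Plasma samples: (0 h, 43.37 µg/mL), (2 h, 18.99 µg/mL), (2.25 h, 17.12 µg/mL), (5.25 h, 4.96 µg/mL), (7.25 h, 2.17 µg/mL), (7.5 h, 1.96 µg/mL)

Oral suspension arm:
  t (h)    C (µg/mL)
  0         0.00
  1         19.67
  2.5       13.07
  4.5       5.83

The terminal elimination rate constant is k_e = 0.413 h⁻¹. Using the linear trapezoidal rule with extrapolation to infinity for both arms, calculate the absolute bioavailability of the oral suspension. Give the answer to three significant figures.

F = 0.300

Trapezoidal AUC_0→7.5 (IV):
  [0→2]: (43.37+18.99)/2 × 2 = 62.36
  [2→2.25]: (18.99+17.12)/2 × 0.25 = 4.51375
  [2.25→5.25]: (17.12+4.96)/2 × 3 = 33.12
  [5.25→7.25]: (4.96+2.17)/2 × 2 = 7.13
  [7.25→7.5]: (2.17+1.96)/2 × 0.25 = 0.51625
  Sum = 107.64 µg/mL·h
IV tail: 1.96/0.413 = 4.746; AUC_iv,0→∞ = 107.64 + 4.746 = 112.386 µg/mL·h
Trapezoidal AUC_0→4.5 (oral suspension):
  [0→1]: (0.00+19.67)/2 × 1 = 9.835
  [1→2.5]: (19.67+13.07)/2 × 1.5 = 24.555
  [2.5→4.5]: (13.07+5.83)/2 × 2 = 18.9
  Sum = 53.29 µg/mL·h
oral suspension tail: 5.83/0.413 = 14.116; AUC_ev,0→∞ = 53.29 + 14.116 = 67.406 µg/mL·h
F = (AUC_ev/D_ev)/(AUC_iv/D_iv) = (67.406/100)/(112.386/50) = 0.67406/2.24772 = 0.2999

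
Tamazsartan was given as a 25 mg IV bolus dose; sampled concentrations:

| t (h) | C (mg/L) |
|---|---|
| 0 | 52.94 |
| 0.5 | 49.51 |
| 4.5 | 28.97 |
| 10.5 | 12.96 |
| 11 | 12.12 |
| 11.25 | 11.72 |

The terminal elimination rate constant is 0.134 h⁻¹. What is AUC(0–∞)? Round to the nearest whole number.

Trapezoidal AUC_0→11.25:
  [0→0.5]: (52.94+49.51)/2 × 0.5 = 25.6125
  [0.5→4.5]: (49.51+28.97)/2 × 4 = 156.96
  [4.5→10.5]: (28.97+12.96)/2 × 6 = 125.79
  [10.5→11]: (12.96+12.12)/2 × 0.5 = 6.27
  [11→11.25]: (12.12+11.72)/2 × 0.25 = 2.98
  Sum = 317.6125 mg/L·h
Extrapolated tail: C_last / k_e = 11.72 / 0.134 = 87.463
AUC_0→∞ = 317.6125 + 87.463 = 405.0755 mg/L·h

AUC = 405 mg/L·h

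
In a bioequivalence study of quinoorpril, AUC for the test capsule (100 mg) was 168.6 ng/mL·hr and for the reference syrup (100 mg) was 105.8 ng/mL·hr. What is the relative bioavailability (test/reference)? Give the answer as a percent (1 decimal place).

F_rel = (AUC_test/D_test) / (AUC_ref/D_ref)
      = (168.6/100) / (105.8/100)
      = 1.686 / 1.058 = 1.5936 = 159.36%

F_rel = 159.4%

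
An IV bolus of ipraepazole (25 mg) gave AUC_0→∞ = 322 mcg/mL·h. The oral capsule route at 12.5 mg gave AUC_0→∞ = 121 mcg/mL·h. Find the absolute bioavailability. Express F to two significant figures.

F = 0.75

F = (AUC_ev / D_ev) / (AUC_iv / D_iv)
  = (121/12.5) / (322/25)
  = 9.68 / 12.88 = 0.7516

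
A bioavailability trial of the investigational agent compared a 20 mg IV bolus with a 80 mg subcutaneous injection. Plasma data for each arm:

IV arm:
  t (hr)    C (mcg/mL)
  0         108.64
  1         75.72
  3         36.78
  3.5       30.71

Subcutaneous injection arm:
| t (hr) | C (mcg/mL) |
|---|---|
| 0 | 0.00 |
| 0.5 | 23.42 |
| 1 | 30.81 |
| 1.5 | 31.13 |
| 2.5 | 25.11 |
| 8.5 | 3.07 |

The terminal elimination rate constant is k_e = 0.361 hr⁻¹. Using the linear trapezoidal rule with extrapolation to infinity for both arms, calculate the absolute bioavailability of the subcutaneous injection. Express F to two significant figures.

Trapezoidal AUC_0→3.5 (IV):
  [0→1]: (108.64+75.72)/2 × 1 = 92.18
  [1→3]: (75.72+36.78)/2 × 2 = 112.5
  [3→3.5]: (36.78+30.71)/2 × 0.5 = 16.8725
  Sum = 221.5525 mcg/mL·hr
IV tail: 30.71/0.361 = 85.069; AUC_iv,0→∞ = 221.5525 + 85.069 = 306.6215 mcg/mL·hr
Trapezoidal AUC_0→8.5 (subcutaneous injection):
  [0→0.5]: (0.00+23.42)/2 × 0.5 = 5.855
  [0.5→1]: (23.42+30.81)/2 × 0.5 = 13.5575
  [1→1.5]: (30.81+31.13)/2 × 0.5 = 15.485
  [1.5→2.5]: (31.13+25.11)/2 × 1 = 28.12
  [2.5→8.5]: (25.11+3.07)/2 × 6 = 84.54
  Sum = 147.5575 mcg/mL·hr
subcutaneous injection tail: 3.07/0.361 = 8.504; AUC_ev,0→∞ = 147.5575 + 8.504 = 156.0615 mcg/mL·hr
F = (AUC_ev/D_ev)/(AUC_iv/D_iv) = (156.0615/80)/(306.6215/20) = 1.95077/15.331075 = 0.1272

F = 0.13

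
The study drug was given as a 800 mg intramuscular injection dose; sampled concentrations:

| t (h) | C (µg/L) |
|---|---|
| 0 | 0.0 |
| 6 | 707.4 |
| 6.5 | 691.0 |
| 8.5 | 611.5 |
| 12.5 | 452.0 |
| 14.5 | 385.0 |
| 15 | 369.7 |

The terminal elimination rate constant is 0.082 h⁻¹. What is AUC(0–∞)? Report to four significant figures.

Trapezoidal AUC_0→15:
  [0→6]: (0.0+707.4)/2 × 6 = 2122.2
  [6→6.5]: (707.4+691.0)/2 × 0.5 = 349.6
  [6.5→8.5]: (691.0+611.5)/2 × 2 = 1302.5
  [8.5→12.5]: (611.5+452.0)/2 × 4 = 2127.0
  [12.5→14.5]: (452.0+385.0)/2 × 2 = 837.0
  [14.5→15]: (385.0+369.7)/2 × 0.5 = 188.675
  Sum = 6926.975 µg/L·h
Extrapolated tail: C_last / k_e = 369.7 / 0.082 = 4508.537
AUC_0→∞ = 6926.975 + 4508.537 = 11435.512 µg/L·h

AUC = 11440 µg/L·h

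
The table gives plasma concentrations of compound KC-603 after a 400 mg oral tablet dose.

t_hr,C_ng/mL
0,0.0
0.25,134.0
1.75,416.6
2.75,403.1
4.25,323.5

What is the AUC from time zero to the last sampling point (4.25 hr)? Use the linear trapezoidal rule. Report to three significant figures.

Trapezoidal AUC_0→4.25:
  [0→0.25]: (0.0+134.0)/2 × 0.25 = 16.75
  [0.25→1.75]: (134.0+416.6)/2 × 1.5 = 412.95
  [1.75→2.75]: (416.6+403.1)/2 × 1 = 409.85
  [2.75→4.25]: (403.1+323.5)/2 × 1.5 = 544.95
  Sum = 1384.5 ng/mL·hr

AUC = 1380 ng/mL·hr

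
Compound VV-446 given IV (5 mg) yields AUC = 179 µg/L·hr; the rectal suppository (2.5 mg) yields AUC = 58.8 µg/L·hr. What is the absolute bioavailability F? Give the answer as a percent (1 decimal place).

F = 65.7%

F = (AUC_ev / D_ev) / (AUC_iv / D_iv)
  = (58.8/2.5) / (179/5)
  = 23.52 / 35.8 = 0.6570
  = 65.70%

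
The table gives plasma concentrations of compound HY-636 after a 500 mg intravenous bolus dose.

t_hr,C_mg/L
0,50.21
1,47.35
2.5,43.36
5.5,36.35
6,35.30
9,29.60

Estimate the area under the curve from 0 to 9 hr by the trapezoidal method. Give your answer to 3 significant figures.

AUC = 352 mg/L·hr

Trapezoidal AUC_0→9:
  [0→1]: (50.21+47.35)/2 × 1 = 48.78
  [1→2.5]: (47.35+43.36)/2 × 1.5 = 68.0325
  [2.5→5.5]: (43.36+36.35)/2 × 3 = 119.565
  [5.5→6]: (36.35+35.30)/2 × 0.5 = 17.9125
  [6→9]: (35.30+29.60)/2 × 3 = 97.35
  Sum = 351.64 mg/L·hr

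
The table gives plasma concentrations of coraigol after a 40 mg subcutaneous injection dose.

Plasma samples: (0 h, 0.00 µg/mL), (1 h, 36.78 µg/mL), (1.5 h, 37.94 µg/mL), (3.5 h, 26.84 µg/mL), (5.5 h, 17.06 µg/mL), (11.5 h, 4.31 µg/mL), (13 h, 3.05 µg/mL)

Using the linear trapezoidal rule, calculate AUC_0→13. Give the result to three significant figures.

Trapezoidal AUC_0→13:
  [0→1]: (0.00+36.78)/2 × 1 = 18.39
  [1→1.5]: (36.78+37.94)/2 × 0.5 = 18.68
  [1.5→3.5]: (37.94+26.84)/2 × 2 = 64.78
  [3.5→5.5]: (26.84+17.06)/2 × 2 = 43.9
  [5.5→11.5]: (17.06+4.31)/2 × 6 = 64.11
  [11.5→13]: (4.31+3.05)/2 × 1.5 = 5.52
  Sum = 215.38 µg/mL·h

AUC = 215 µg/mL·h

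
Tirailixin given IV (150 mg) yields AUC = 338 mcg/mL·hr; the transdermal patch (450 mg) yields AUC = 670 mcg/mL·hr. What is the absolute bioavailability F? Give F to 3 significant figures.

F = (AUC_ev / D_ev) / (AUC_iv / D_iv)
  = (670/450) / (338/150)
  = 1.48889 / 2.25333 = 0.6608

F = 0.661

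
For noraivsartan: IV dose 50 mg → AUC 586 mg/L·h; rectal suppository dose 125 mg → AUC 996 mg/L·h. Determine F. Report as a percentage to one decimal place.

F = (AUC_ev / D_ev) / (AUC_iv / D_iv)
  = (996/125) / (586/50)
  = 7.968 / 11.72 = 0.6799
  = 67.99%

F = 68.0%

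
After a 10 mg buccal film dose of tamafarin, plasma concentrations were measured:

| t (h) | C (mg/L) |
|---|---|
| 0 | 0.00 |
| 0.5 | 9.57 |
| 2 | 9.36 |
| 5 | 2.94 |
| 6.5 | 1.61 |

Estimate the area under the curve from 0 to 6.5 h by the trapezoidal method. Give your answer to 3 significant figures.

Trapezoidal AUC_0→6.5:
  [0→0.5]: (0.00+9.57)/2 × 0.5 = 2.3925
  [0.5→2]: (9.57+9.36)/2 × 1.5 = 14.1975
  [2→5]: (9.36+2.94)/2 × 3 = 18.45
  [5→6.5]: (2.94+1.61)/2 × 1.5 = 3.4125
  Sum = 38.4525 mg/L·h

AUC = 38.5 mg/L·h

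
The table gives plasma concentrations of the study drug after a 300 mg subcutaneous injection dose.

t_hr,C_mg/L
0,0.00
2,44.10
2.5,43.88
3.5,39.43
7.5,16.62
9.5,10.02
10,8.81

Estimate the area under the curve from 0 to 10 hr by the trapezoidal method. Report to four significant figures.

AUC = 251.2 mg/L·hr

Trapezoidal AUC_0→10:
  [0→2]: (0.00+44.10)/2 × 2 = 44.1
  [2→2.5]: (44.10+43.88)/2 × 0.5 = 21.995
  [2.5→3.5]: (43.88+39.43)/2 × 1 = 41.655
  [3.5→7.5]: (39.43+16.62)/2 × 4 = 112.1
  [7.5→9.5]: (16.62+10.02)/2 × 2 = 26.64
  [9.5→10]: (10.02+8.81)/2 × 0.5 = 4.7075
  Sum = 251.1975 mg/L·hr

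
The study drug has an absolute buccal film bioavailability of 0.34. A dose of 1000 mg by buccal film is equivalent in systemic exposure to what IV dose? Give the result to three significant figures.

Systemic exposure from an extravascular dose = F × D_ev, so the equivalent IV dose is F × D_ev.
D_iv = F × D_ev = 0.34 × 1000 = 340 mg

D_iv = 340 mg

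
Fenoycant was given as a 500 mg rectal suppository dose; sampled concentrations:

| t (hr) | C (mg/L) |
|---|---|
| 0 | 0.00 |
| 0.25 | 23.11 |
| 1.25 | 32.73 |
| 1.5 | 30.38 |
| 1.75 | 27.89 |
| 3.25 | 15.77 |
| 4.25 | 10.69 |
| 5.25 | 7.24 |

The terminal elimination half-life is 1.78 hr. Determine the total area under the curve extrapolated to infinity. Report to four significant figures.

AUC = 119.5 mg/L·hr

Trapezoidal AUC_0→5.25:
  [0→0.25]: (0.00+23.11)/2 × 0.25 = 2.88875
  [0.25→1.25]: (23.11+32.73)/2 × 1 = 27.92
  [1.25→1.5]: (32.73+30.38)/2 × 0.25 = 7.88875
  [1.5→1.75]: (30.38+27.89)/2 × 0.25 = 7.28375
  [1.75→3.25]: (27.89+15.77)/2 × 1.5 = 32.745
  [3.25→4.25]: (15.77+10.69)/2 × 1 = 13.23
  [4.25→5.25]: (10.69+7.24)/2 × 1 = 8.965
  Sum = 100.92125 mg/L·hr
k_e = ln2 / t½ = 0.693147 / 1.78 = 0.3894 hr^-1
Extrapolated tail: C_last / k_e = 7.24 / 0.3894 = 18.593
AUC_0→∞ = 100.92125 + 18.593 = 119.51425 mg/L·hr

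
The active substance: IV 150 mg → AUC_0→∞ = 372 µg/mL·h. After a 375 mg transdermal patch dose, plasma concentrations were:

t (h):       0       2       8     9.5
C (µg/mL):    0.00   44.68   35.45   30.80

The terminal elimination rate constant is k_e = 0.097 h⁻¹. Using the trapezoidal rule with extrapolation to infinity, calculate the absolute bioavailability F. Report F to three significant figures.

Trapezoidal AUC_0→9.5 (transdermal patch):
  [0→2]: (0.00+44.68)/2 × 2 = 44.68
  [2→8]: (44.68+35.45)/2 × 6 = 240.39
  [8→9.5]: (35.45+30.80)/2 × 1.5 = 49.6875
  Sum = 334.7575 µg/mL·h
Tail: C_last/k_e = 30.80/0.097 = 317.526
AUC_0→∞ (transdermal patch) = 334.7575 + 317.526 = 652.2835 µg/mL·h
F = (AUC_ev/D_ev)/(AUC_iv/D_iv) = (652.2835/375)/(372/150) = 1.73942/2.48 = 0.7014

F = 0.701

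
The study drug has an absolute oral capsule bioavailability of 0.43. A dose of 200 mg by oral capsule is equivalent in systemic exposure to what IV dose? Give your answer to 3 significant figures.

Systemic exposure from an extravascular dose = F × D_ev, so the equivalent IV dose is F × D_ev.
D_iv = F × D_ev = 0.43 × 200 = 86 mg

D_iv = 86.0 mg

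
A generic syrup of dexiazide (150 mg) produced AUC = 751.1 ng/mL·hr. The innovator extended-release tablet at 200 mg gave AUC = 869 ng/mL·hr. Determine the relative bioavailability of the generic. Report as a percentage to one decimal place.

F_rel = (AUC_test/D_test) / (AUC_ref/D_ref)
      = (751.1/150) / (869/200)
      = 5.00733 / 4.345 = 1.1524 = 115.24%

F_rel = 115.2%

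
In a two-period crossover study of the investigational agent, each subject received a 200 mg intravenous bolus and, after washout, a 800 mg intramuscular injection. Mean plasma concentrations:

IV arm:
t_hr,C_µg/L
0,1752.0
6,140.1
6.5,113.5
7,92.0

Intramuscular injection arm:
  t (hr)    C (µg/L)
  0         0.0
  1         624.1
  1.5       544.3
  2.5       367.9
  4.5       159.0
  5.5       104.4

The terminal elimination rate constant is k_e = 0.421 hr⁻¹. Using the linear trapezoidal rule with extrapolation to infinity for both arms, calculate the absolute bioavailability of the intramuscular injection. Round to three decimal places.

Trapezoidal AUC_0→7 (IV):
  [0→6]: (1752.0+140.1)/2 × 6 = 5676.3
  [6→6.5]: (140.1+113.5)/2 × 0.5 = 63.4
  [6.5→7]: (113.5+92.0)/2 × 0.5 = 51.375
  Sum = 5791.075 µg/L·hr
IV tail: 92.0/0.421 = 218.527; AUC_iv,0→∞ = 5791.075 + 218.527 = 6009.602 µg/L·hr
Trapezoidal AUC_0→5.5 (intramuscular injection):
  [0→1]: (0.0+624.1)/2 × 1 = 312.05
  [1→1.5]: (624.1+544.3)/2 × 0.5 = 292.1
  [1.5→2.5]: (544.3+367.9)/2 × 1 = 456.1
  [2.5→4.5]: (367.9+159.0)/2 × 2 = 526.9
  [4.5→5.5]: (159.0+104.4)/2 × 1 = 131.7
  Sum = 1718.85 µg/L·hr
intramuscular injection tail: 104.4/0.421 = 247.981; AUC_ev,0→∞ = 1718.85 + 247.981 = 1966.831 µg/L·hr
F = (AUC_ev/D_ev)/(AUC_iv/D_iv) = (1966.831/800)/(6009.602/200) = 2.45854/30.04801 = 0.0818

F = 0.082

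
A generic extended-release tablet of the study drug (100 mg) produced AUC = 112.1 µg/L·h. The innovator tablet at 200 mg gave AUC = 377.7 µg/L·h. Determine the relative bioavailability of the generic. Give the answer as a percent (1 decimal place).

F_rel = (AUC_test/D_test) / (AUC_ref/D_ref)
      = (112.1/100) / (377.7/200)
      = 1.121 / 1.8885 = 0.5936 = 59.36%

F_rel = 59.4%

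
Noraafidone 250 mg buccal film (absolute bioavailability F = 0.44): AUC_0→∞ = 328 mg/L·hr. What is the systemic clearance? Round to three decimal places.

CL = 0.335 L/hr

CL = F × Dose / AUC_0→∞
   = 0.44 × 250 / 328 = 0.335366 L/hr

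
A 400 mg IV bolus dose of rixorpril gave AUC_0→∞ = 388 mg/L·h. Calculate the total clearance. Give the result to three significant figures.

CL = 1.03 L/h

CL = Dose_iv / AUC_0→∞
   = 400 / 388 = 1.03093 L/h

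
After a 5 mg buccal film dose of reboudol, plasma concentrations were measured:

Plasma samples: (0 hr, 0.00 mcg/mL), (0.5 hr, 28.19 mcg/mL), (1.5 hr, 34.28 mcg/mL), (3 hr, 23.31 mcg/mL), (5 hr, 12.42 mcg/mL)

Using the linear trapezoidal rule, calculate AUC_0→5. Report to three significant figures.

Trapezoidal AUC_0→5:
  [0→0.5]: (0.00+28.19)/2 × 0.5 = 7.0475
  [0.5→1.5]: (28.19+34.28)/2 × 1 = 31.235
  [1.5→3]: (34.28+23.31)/2 × 1.5 = 43.1925
  [3→5]: (23.31+12.42)/2 × 2 = 35.73
  Sum = 117.205 mcg/mL·hr

AUC = 117 mcg/mL·hr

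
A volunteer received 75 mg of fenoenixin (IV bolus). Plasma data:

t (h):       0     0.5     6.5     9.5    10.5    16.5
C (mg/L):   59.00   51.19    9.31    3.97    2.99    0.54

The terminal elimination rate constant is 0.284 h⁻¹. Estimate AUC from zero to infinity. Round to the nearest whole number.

Trapezoidal AUC_0→16.5:
  [0→0.5]: (59.00+51.19)/2 × 0.5 = 27.5475
  [0.5→6.5]: (51.19+9.31)/2 × 6 = 181.5
  [6.5→9.5]: (9.31+3.97)/2 × 3 = 19.92
  [9.5→10.5]: (3.97+2.99)/2 × 1 = 3.48
  [10.5→16.5]: (2.99+0.54)/2 × 6 = 10.59
  Sum = 243.0375 mg/L·h
Extrapolated tail: C_last / k_e = 0.54 / 0.284 = 1.901
AUC_0→∞ = 243.0375 + 1.901 = 244.9385 mg/L·h

AUC = 245 mg/L·h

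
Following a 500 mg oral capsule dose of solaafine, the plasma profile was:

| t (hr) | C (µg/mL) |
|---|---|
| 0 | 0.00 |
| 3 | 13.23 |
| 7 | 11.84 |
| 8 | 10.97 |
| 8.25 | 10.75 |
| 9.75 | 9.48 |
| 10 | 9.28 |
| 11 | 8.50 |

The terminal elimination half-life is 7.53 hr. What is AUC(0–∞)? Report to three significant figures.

Trapezoidal AUC_0→11:
  [0→3]: (0.00+13.23)/2 × 3 = 19.845
  [3→7]: (13.23+11.84)/2 × 4 = 50.14
  [7→8]: (11.84+10.97)/2 × 1 = 11.405
  [8→8.25]: (10.97+10.75)/2 × 0.25 = 2.715
  [8.25→9.75]: (10.75+9.48)/2 × 1.5 = 15.1725
  [9.75→10]: (9.48+9.28)/2 × 0.25 = 2.345
  [10→11]: (9.28+8.50)/2 × 1 = 8.89
  Sum = 110.5125 µg/mL·hr
k_e = ln2 / t½ = 0.693147 / 7.53 = 0.0921 hr^-1
Extrapolated tail: C_last / k_e = 8.50 / 0.0921 = 92.291
AUC_0→∞ = 110.5125 + 92.291 = 202.8035 µg/mL·hr

AUC = 203 µg/mL·hr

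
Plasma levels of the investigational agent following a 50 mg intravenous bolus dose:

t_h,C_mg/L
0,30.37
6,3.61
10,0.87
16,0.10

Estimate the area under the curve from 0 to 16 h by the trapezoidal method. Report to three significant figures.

AUC = 114 mg/L·h

Trapezoidal AUC_0→16:
  [0→6]: (30.37+3.61)/2 × 6 = 101.94
  [6→10]: (3.61+0.87)/2 × 4 = 8.96
  [10→16]: (0.87+0.10)/2 × 6 = 2.91
  Sum = 113.81 mg/L·h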